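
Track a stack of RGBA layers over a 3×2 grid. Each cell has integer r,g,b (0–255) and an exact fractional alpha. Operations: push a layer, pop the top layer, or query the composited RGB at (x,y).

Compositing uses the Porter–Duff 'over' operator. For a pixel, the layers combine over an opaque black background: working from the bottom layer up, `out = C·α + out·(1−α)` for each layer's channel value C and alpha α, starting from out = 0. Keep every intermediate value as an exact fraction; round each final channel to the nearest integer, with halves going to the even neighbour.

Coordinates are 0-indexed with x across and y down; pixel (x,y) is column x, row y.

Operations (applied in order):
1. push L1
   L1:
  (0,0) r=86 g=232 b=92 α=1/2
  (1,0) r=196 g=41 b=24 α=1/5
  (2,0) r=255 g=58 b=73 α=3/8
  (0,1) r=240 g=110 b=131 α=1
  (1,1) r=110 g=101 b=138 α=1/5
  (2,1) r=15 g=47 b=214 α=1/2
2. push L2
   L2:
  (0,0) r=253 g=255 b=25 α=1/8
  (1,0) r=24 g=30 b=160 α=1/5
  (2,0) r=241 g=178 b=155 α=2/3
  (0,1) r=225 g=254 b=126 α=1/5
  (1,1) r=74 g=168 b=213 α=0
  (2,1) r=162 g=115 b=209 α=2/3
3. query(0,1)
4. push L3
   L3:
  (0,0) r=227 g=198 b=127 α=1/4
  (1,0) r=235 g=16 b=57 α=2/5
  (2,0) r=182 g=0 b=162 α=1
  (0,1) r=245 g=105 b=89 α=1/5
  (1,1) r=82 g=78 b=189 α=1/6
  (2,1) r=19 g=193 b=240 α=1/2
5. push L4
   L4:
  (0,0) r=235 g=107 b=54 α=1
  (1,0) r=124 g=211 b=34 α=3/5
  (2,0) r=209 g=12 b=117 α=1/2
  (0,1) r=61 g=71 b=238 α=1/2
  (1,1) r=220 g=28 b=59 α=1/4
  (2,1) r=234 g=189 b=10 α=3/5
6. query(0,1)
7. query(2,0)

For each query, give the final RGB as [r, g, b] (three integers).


query (0,1) [L1,L2] — begin 0,0,0
L1 α=1: [240, 110, 131]
L2 α=1/5: [237, 694/5, 130]
→ [237, 139, 130]

at x=0,y=1 over L1,L2,L3,L4:
after L1 α=1: [240, 110, 131]
after L2 α=1/5: [237, 694/5, 130]
after L3 α=1/5: [1193/5, 3301/25, 609/5]
after L4 α=1/2: [749/5, 2538/25, 1799/10]
= [150, 102, 180]

(2,0) stack=L1,L2,L3,L4; from [0,0,0]:
L1 α=3/8: [765/8, 87/4, 219/8]
L2 α=2/3: [4621/24, 1511/12, 2699/24]
L3 α=1: [182, 0, 162]
L4 α=1/2: [391/2, 6, 279/2]
→ [196, 6, 140]


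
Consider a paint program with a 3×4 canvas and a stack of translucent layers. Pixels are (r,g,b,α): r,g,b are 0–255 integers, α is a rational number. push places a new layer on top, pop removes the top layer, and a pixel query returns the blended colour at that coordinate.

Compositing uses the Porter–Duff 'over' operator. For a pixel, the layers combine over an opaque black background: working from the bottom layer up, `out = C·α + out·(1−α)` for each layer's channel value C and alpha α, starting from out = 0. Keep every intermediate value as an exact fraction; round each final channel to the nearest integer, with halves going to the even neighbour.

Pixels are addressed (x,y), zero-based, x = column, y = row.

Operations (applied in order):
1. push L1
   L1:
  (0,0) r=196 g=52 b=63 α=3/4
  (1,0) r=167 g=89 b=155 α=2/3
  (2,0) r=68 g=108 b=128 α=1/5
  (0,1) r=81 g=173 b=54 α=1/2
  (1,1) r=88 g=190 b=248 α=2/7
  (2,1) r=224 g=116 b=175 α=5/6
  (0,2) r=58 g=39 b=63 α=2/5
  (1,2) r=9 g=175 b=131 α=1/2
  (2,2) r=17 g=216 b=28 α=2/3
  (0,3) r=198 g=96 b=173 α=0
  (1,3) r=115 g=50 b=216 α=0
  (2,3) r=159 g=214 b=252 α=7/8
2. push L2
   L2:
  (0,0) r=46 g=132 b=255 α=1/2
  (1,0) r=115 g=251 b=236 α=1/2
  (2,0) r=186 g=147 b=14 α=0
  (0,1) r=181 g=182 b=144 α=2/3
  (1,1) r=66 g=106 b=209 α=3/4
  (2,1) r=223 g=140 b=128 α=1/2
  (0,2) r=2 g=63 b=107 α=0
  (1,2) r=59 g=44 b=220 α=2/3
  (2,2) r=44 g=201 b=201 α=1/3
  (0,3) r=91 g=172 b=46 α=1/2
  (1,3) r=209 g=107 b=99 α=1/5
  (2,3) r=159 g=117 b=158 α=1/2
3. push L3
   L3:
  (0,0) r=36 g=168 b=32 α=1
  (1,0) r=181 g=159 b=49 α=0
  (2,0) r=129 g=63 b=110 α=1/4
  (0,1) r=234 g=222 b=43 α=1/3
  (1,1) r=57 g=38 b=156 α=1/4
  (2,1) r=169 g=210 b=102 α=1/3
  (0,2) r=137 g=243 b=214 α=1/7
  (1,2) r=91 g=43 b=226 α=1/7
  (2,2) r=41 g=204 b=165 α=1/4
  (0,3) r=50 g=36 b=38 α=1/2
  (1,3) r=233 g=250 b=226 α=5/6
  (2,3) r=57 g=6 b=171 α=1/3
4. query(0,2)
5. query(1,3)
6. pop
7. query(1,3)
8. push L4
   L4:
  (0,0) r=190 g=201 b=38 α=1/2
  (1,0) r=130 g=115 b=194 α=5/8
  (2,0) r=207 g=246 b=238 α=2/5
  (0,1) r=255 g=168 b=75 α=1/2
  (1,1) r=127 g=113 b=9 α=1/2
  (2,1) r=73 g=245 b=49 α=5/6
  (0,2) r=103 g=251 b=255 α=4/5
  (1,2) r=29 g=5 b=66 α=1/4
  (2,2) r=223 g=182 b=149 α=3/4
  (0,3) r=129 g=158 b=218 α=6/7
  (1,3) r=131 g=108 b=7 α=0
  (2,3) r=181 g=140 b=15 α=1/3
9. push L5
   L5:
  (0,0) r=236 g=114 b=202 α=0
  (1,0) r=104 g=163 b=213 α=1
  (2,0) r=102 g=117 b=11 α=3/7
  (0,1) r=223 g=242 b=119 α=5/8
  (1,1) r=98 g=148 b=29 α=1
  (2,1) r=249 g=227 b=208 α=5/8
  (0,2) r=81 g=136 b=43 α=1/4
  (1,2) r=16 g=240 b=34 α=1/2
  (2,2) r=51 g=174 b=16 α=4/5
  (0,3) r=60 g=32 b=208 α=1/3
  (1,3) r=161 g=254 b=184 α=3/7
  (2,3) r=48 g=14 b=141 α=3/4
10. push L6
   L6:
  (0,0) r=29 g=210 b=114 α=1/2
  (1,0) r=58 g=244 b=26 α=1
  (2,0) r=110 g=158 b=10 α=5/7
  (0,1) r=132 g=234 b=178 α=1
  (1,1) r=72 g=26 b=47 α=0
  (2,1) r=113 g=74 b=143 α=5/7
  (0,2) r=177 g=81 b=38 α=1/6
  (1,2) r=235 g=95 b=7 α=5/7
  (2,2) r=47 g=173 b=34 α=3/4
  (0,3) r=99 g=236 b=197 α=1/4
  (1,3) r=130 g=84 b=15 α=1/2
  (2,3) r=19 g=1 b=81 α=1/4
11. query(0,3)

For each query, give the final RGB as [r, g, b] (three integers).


query (0,2) [L1,L2,L3] — begin 0,0,0
after L1 α=2/5: [116/5, 78/5, 126/5]
after L2 α=0: [116/5, 78/5, 126/5]
after L3 α=1/7: [1381/35, 1683/35, 1826/35]
= [39, 48, 52]

at x=1,y=3 over L1,L2,L3:
after L1 α=0: [0, 0, 0]
after L2 α=1/5: [209/5, 107/5, 99/5]
after L3 α=5/6: [3017/15, 2119/10, 5749/30]
rounded: [201, 212, 192]

at x=1,y=3 over L1,L2:
+L1 (α=0) → [0, 0, 0]
+L2 (α=1/5) → [209/5, 107/5, 99/5]
rounded: [42, 21, 20]

query (0,3) [L1,L2,L4,L5,L6] — begin 0,0,0
+L1 (α=0) → [0, 0, 0]
+L2 (α=1/2) → [91/2, 86, 23]
+L4 (α=6/7) → [1639/14, 1034/7, 1331/7]
+L5 (α=1/3) → [2059/21, 764/7, 4118/21]
+L6 (α=1/4) → [688/7, 986/7, 5497/28]
= [98, 141, 196]


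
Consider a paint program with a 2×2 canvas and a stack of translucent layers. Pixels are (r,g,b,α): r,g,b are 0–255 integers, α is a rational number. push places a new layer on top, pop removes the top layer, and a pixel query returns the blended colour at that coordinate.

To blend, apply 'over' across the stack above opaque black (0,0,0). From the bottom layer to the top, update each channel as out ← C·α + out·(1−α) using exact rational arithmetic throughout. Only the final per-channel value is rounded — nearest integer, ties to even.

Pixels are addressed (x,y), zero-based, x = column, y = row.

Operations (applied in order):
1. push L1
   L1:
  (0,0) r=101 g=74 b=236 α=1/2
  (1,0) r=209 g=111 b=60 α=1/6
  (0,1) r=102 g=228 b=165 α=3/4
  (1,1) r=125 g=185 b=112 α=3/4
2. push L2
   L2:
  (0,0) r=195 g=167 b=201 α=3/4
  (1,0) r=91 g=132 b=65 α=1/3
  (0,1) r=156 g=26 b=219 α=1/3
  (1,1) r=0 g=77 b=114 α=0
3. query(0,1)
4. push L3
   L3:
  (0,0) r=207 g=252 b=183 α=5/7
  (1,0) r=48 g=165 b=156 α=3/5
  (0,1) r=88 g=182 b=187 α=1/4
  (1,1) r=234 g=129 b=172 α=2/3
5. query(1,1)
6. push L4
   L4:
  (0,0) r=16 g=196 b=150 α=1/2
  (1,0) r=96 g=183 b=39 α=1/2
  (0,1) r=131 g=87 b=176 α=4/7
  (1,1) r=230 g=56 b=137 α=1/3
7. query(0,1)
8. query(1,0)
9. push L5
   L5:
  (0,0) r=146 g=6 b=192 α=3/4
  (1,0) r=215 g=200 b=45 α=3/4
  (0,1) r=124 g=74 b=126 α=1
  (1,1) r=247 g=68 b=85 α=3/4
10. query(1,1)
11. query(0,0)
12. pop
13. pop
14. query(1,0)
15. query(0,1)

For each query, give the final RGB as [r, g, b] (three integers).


(0,1) stack=L1,L2; from [0,0,0]:
L1 α=3/4: [153/2, 171, 495/4]
L2 α=1/3: [103, 368/3, 311/2]
rounded: [103, 123, 156]

at x=1,y=1 over L1,L2,L3:
+L1 (α=3/4) → [375/4, 555/4, 84]
+L2 (α=0) → [375/4, 555/4, 84]
+L3 (α=2/3) → [749/4, 529/4, 428/3]
= [187, 132, 143]

at x=0,y=1 over L1,L2,L3,L4:
L1 α=3/4: [153/2, 171, 495/4]
L2 α=1/3: [103, 368/3, 311/2]
L3 α=1/4: [397/4, 275/2, 1307/8]
L4 α=4/7: [3287/28, 1521/14, 9553/56]
rounded: [117, 109, 171]

(1,0) stack=L1,L2,L3,L4; from [0,0,0]:
L1 α=1/6: [209/6, 37/2, 10]
L2 α=1/3: [482/9, 169/3, 85/3]
L3 α=3/5: [452/9, 1823/15, 1574/15]
L4 α=1/2: [658/9, 2284/15, 2159/30]
rounded: [73, 152, 72]

query (1,1) [L1,L2,L3,L4,L5] — begin 0,0,0
+L1 (α=3/4) → [375/4, 555/4, 84]
+L2 (α=0) → [375/4, 555/4, 84]
+L3 (α=2/3) → [749/4, 529/4, 428/3]
+L4 (α=1/3) → [403/2, 641/6, 1267/9]
+L5 (α=3/4) → [1885/8, 1865/24, 1781/18]
= [236, 78, 99]

(0,0) stack=L1,L2,L3,L4,L5; from [0,0,0]:
+L1 (α=1/2) → [101/2, 37, 118]
+L2 (α=3/4) → [1271/8, 269/2, 721/4]
+L3 (α=5/7) → [773/4, 1529/7, 2551/14]
+L4 (α=1/2) → [837/8, 2901/14, 4651/28]
+L5 (α=3/4) → [4341/32, 3153/56, 20779/112]
= [136, 56, 186]

at x=1,y=0 over L1,L2,L3:
L1 α=1/6: [209/6, 37/2, 10]
L2 α=1/3: [482/9, 169/3, 85/3]
L3 α=3/5: [452/9, 1823/15, 1574/15]
= [50, 122, 105]

query (0,1) [L1,L2,L3] — begin 0,0,0
L1 α=3/4: [153/2, 171, 495/4]
L2 α=1/3: [103, 368/3, 311/2]
L3 α=1/4: [397/4, 275/2, 1307/8]
→ [99, 138, 163]


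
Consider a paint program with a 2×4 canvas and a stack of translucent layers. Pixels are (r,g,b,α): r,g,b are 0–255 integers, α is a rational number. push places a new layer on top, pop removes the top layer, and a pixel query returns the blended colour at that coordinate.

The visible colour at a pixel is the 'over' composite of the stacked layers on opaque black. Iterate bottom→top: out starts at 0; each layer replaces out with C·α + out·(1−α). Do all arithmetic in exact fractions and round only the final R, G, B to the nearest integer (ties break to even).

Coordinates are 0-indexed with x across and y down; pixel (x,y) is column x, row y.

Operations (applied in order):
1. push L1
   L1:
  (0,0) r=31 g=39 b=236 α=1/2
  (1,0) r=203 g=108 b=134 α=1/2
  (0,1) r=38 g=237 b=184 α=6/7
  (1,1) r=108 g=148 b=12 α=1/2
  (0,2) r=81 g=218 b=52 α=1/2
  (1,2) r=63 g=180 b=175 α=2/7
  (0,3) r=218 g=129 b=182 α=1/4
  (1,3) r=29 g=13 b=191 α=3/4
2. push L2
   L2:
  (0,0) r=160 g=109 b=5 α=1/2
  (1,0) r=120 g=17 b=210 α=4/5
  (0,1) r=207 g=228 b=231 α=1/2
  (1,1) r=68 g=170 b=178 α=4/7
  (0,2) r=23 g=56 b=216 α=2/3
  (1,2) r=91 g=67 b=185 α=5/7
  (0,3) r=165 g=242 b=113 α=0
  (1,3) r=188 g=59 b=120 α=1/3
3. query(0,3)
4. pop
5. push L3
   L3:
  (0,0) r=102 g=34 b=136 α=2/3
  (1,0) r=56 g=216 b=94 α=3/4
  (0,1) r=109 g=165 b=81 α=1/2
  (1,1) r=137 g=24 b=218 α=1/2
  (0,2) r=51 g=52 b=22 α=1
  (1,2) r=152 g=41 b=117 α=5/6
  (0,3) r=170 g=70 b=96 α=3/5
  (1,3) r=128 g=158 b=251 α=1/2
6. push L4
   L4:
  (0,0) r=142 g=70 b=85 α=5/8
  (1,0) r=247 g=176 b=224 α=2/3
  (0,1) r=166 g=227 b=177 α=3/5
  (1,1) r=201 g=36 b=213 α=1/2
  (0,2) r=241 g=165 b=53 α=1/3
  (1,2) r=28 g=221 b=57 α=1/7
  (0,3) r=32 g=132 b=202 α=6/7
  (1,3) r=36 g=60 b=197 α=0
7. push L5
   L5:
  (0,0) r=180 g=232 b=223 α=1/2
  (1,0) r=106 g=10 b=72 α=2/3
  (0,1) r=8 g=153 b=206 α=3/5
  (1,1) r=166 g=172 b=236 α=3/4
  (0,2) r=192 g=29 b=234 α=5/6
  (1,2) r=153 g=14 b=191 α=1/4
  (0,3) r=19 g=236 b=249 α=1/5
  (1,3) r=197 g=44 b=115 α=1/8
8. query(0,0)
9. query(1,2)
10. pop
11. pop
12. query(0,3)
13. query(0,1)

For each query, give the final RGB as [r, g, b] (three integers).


at x=0,y=3 over L1,L2:
+L1 (α=1/4) → [109/2, 129/4, 91/2]
+L2 (α=0) → [109/2, 129/4, 91/2]
→ [54, 32, 46]

query (0,0) [L1,L3,L4,L5] — begin 0,0,0
after L1 α=1/2: [31/2, 39/2, 118]
after L3 α=2/3: [439/6, 175/6, 130]
after L4 α=5/8: [1859/16, 875/16, 815/8]
after L5 α=1/2: [4739/32, 4587/32, 2599/16]
→ [148, 143, 162]

query (1,2) [L1,L3,L4,L5] — begin 0,0,0
after L1 α=2/7: [18, 360/7, 50]
after L3 α=5/6: [389/3, 1795/42, 635/6]
after L4 α=1/7: [806/7, 3342/49, 692/7]
after L5 α=1/4: [3489/28, 2678/49, 3413/28]
rounded: [125, 55, 122]

query (0,3) [L1,L3] — begin 0,0,0
+L1 (α=1/4) → [109/2, 129/4, 91/2]
+L3 (α=3/5) → [619/5, 549/10, 379/5]
= [124, 55, 76]

at x=0,y=1 over L1,L3:
L1 α=6/7: [228/7, 1422/7, 1104/7]
L3 α=1/2: [991/14, 2577/14, 1671/14]
→ [71, 184, 119]


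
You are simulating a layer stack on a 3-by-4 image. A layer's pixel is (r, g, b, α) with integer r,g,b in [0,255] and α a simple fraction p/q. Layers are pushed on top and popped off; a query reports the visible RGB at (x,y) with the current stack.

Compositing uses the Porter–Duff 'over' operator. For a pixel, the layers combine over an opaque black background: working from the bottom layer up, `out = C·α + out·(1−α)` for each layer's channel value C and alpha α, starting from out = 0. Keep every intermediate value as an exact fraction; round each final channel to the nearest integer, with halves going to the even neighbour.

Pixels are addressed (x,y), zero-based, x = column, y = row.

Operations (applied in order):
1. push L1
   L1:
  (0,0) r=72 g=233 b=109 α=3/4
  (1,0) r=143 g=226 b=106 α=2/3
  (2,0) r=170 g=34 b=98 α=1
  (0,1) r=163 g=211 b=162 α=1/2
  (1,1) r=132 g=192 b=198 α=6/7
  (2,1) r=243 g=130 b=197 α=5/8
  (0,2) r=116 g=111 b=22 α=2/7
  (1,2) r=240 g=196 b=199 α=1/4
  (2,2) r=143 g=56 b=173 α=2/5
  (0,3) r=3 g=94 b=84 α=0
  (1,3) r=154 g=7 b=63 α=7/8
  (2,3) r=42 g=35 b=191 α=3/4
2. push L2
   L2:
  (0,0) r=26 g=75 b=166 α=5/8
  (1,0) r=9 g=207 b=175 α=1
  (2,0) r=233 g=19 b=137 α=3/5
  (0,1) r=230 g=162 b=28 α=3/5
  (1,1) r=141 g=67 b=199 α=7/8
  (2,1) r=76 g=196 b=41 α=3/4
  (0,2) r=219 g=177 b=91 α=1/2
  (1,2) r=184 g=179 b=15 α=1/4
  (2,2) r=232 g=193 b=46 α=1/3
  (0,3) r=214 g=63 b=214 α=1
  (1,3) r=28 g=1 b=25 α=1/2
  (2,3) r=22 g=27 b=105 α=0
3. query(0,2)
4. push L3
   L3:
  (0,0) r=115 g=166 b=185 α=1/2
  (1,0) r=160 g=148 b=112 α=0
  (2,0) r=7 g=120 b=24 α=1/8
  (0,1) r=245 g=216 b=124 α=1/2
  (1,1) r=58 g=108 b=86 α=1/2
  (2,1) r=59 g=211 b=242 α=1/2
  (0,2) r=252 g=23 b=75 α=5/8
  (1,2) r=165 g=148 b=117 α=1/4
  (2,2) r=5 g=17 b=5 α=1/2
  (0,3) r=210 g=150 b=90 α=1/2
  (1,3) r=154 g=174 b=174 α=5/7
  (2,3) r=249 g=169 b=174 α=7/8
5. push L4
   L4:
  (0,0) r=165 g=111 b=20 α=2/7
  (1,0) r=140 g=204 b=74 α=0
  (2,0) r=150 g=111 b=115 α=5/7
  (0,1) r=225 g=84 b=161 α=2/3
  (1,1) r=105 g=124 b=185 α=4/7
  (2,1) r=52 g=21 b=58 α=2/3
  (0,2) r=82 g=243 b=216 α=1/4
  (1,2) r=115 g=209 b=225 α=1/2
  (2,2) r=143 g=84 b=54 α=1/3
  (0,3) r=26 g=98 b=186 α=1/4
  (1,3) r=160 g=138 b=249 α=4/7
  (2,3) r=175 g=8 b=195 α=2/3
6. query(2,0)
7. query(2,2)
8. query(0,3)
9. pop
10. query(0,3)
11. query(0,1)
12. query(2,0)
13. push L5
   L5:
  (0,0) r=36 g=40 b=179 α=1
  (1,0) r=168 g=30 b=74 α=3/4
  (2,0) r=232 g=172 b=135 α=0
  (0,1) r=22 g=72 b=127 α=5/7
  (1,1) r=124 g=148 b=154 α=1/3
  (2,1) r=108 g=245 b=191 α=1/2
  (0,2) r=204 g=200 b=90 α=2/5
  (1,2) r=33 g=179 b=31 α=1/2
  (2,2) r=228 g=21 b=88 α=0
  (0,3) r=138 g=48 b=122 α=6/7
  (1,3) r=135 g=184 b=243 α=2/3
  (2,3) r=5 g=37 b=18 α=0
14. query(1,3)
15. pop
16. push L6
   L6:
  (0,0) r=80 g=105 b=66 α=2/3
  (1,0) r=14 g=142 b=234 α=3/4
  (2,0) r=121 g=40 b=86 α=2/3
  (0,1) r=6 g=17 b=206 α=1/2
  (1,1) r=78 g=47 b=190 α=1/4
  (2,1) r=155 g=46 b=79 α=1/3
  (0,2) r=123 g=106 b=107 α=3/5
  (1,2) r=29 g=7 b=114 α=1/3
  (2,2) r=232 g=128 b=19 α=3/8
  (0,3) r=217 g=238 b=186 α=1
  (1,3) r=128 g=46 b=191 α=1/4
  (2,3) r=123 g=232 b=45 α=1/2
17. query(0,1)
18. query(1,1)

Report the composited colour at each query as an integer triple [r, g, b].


at x=0,y=2 over L1,L2:
+L1 (α=2/7) → [232/7, 222/7, 44/7]
+L2 (α=1/2) → [1765/14, 1461/14, 681/14]
= [126, 104, 49]

at x=2,y=0 over L1,L2,L3,L4:
+L1 (α=1) → [170, 34, 98]
+L2 (α=3/5) → [1039/5, 25, 607/5]
+L3 (α=1/8) → [1827/10, 295/8, 4369/40]
+L4 (α=5/7) → [5577/35, 2515/28, 2267/20]
= [159, 90, 113]

query (2,2) [L1,L2,L3,L4] — begin 0,0,0
after L1 α=2/5: [286/5, 112/5, 346/5]
after L2 α=1/3: [1732/15, 1189/15, 922/15]
after L3 α=1/2: [1807/30, 722/15, 997/30]
after L4 α=1/3: [3952/45, 2704/45, 1807/45]
rounded: [88, 60, 40]

at x=0,y=3 over L1,L2,L3,L4:
+L1 (α=0) → [0, 0, 0]
+L2 (α=1) → [214, 63, 214]
+L3 (α=1/2) → [212, 213/2, 152]
+L4 (α=1/4) → [331/2, 835/8, 321/2]
rounded: [166, 104, 160]

(0,3) stack=L1,L2,L3; from [0,0,0]:
L1 α=0: [0, 0, 0]
L2 α=1: [214, 63, 214]
L3 α=1/2: [212, 213/2, 152]
rounded: [212, 106, 152]

query (0,1) [L1,L2,L3] — begin 0,0,0
after L1 α=1/2: [163/2, 211/2, 81]
after L2 α=3/5: [853/5, 697/5, 246/5]
after L3 α=1/2: [1039/5, 1777/10, 433/5]
= [208, 178, 87]

query (2,0) [L1,L2,L3] — begin 0,0,0
after L1 α=1: [170, 34, 98]
after L2 α=3/5: [1039/5, 25, 607/5]
after L3 α=1/8: [1827/10, 295/8, 4369/40]
→ [183, 37, 109]

(1,3) stack=L1,L2,L3,L5; from [0,0,0]:
after L1 α=7/8: [539/4, 49/8, 441/8]
after L2 α=1/2: [651/8, 57/16, 641/16]
after L3 α=5/7: [533/4, 7017/56, 7601/56]
after L5 α=2/3: [1613/12, 27625/168, 34817/168]
→ [134, 164, 207]

(0,1) stack=L1,L2,L3,L6; from [0,0,0]:
L1 α=1/2: [163/2, 211/2, 81]
L2 α=3/5: [853/5, 697/5, 246/5]
L3 α=1/2: [1039/5, 1777/10, 433/5]
L6 α=1/2: [1069/10, 1947/20, 1463/10]
→ [107, 97, 146]

(1,1) stack=L1,L2,L3,L6; from [0,0,0]:
after L1 α=6/7: [792/7, 1152/7, 1188/7]
after L2 α=7/8: [7701/56, 4435/56, 10939/56]
after L3 α=1/2: [10949/112, 10483/112, 15755/112]
after L6 α=1/4: [41583/448, 36713/448, 68545/448]
→ [93, 82, 153]


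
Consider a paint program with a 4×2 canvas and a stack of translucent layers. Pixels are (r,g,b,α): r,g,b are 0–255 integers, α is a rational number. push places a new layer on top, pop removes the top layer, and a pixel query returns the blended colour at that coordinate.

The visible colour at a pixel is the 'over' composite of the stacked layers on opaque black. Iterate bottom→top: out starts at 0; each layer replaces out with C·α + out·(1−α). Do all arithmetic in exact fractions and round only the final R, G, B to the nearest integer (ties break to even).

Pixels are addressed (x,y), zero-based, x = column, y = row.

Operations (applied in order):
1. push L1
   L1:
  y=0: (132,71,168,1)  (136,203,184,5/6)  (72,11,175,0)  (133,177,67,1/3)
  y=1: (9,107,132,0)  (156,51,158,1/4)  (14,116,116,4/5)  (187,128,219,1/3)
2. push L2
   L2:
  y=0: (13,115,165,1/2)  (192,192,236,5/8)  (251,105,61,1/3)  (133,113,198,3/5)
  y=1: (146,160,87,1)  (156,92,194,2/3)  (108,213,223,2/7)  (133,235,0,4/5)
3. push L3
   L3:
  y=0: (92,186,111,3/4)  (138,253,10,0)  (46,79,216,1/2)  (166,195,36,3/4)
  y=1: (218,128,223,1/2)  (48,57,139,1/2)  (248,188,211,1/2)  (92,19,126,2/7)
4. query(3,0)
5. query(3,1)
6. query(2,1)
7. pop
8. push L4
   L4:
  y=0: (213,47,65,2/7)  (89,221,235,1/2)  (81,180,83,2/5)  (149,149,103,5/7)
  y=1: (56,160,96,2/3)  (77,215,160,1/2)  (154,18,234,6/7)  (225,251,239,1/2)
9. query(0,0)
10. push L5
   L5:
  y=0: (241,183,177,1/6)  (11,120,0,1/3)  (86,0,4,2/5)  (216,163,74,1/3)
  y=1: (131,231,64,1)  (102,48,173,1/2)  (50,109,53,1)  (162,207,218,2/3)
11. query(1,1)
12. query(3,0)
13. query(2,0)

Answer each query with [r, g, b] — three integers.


(3,0) stack=L1,L2,L3; from [0,0,0]:
L1 α=1/3: [133/3, 59, 67/3]
L2 α=3/5: [1463/15, 457/5, 1916/15]
L3 α=3/4: [8933/60, 1691/10, 884/15]
→ [149, 169, 59]

(3,1) stack=L1,L2,L3; from [0,0,0]:
L1 α=1/3: [187/3, 128/3, 73]
L2 α=4/5: [1783/15, 2948/15, 73/5]
L3 α=2/7: [2335/21, 3062/21, 325/7]
= [111, 146, 46]

query (2,1) [L1,L2,L3] — begin 0,0,0
L1 α=4/5: [56/5, 464/5, 464/5]
L2 α=2/7: [272/7, 890/7, 130]
L3 α=1/2: [1004/7, 1103/7, 341/2]
= [143, 158, 170]

(0,0) stack=L1,L2,L4; from [0,0,0]:
+L1 (α=1) → [132, 71, 168]
+L2 (α=1/2) → [145/2, 93, 333/2]
+L4 (α=2/7) → [1577/14, 559/7, 275/2]
= [113, 80, 138]

at x=1,y=1 over L1,L2,L4,L5:
after L1 α=1/4: [39, 51/4, 79/2]
after L2 α=2/3: [117, 787/12, 285/2]
after L4 α=1/2: [97, 3367/24, 605/4]
after L5 α=1/2: [199/2, 4519/48, 1297/8]
→ [100, 94, 162]

(3,0) stack=L1,L2,L4,L5; from [0,0,0]:
L1 α=1/3: [133/3, 59, 67/3]
L2 α=3/5: [1463/15, 457/5, 1916/15]
L4 α=5/7: [14101/105, 4639/35, 1651/15]
L5 α=1/3: [50882/315, 14983/105, 4412/45]
rounded: [162, 143, 98]

(2,0) stack=L1,L2,L4,L5; from [0,0,0]:
after L1 α=0: [0, 0, 0]
after L2 α=1/3: [251/3, 35, 61/3]
after L4 α=2/5: [413/5, 93, 227/5]
after L5 α=2/5: [2099/25, 279/5, 721/25]
→ [84, 56, 29]


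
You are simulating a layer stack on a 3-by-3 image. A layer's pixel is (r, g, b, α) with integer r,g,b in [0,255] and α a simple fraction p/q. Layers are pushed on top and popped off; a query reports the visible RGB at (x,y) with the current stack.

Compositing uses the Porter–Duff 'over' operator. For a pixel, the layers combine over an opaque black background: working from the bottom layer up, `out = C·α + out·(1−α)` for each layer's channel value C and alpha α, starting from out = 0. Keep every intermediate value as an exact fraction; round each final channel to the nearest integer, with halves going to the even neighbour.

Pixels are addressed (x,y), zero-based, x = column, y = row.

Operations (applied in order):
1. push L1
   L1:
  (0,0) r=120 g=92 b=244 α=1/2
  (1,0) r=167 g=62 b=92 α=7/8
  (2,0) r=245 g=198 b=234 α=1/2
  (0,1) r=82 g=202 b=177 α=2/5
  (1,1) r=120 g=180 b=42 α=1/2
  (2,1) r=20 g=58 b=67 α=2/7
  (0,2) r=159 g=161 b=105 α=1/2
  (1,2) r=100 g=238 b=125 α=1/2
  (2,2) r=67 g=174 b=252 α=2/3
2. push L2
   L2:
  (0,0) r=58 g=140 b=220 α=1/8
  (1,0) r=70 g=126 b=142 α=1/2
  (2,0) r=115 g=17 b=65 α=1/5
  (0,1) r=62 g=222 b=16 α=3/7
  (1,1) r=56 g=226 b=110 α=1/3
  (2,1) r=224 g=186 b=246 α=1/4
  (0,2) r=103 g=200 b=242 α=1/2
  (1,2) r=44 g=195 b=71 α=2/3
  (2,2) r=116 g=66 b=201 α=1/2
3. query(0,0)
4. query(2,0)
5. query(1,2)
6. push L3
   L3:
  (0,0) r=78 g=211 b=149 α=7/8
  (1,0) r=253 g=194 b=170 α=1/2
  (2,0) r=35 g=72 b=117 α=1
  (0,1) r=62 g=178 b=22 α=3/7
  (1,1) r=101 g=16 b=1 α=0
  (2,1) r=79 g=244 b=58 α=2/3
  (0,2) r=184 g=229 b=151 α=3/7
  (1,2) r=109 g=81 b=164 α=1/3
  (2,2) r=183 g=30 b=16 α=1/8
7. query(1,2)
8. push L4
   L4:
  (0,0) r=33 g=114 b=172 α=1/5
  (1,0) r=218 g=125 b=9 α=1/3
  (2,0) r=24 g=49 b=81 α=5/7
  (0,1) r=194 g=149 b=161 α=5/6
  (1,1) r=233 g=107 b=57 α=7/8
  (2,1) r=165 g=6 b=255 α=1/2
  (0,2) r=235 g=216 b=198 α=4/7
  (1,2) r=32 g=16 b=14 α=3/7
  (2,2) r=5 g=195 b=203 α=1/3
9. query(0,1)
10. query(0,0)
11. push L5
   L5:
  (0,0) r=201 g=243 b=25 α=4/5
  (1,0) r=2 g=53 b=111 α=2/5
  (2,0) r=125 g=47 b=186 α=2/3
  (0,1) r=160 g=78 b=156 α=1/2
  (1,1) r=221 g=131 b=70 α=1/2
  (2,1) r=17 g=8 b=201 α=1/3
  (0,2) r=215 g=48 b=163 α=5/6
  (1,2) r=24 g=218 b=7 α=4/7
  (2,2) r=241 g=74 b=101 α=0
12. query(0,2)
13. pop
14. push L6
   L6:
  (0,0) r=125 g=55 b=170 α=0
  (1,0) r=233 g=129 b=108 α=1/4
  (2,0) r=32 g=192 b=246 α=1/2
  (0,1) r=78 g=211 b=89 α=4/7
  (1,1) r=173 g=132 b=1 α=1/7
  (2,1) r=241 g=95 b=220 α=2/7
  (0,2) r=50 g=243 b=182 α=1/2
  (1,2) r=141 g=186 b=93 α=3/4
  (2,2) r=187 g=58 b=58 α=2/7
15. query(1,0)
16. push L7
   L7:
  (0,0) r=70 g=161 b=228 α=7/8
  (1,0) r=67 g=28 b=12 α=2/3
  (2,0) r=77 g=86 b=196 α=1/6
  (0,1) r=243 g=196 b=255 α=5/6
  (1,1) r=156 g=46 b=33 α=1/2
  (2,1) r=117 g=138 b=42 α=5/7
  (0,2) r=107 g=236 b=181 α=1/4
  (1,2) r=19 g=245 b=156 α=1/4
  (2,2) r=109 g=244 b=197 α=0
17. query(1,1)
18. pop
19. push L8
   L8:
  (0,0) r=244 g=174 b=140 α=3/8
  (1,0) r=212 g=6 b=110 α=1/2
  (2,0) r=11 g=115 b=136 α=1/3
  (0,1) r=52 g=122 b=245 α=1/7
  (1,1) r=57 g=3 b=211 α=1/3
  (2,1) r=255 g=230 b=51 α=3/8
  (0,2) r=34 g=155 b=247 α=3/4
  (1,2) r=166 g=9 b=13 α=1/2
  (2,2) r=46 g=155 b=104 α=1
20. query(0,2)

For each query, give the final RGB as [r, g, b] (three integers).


at x=0,y=0 over L1,L2:
after L1 α=1/2: [60, 46, 122]
after L2 α=1/8: [239/4, 231/4, 537/4]
rounded: [60, 58, 134]

(2,0) stack=L1,L2; from [0,0,0]:
L1 α=1/2: [245/2, 99, 117]
L2 α=1/5: [121, 413/5, 533/5]
rounded: [121, 83, 107]

query (1,2) [L1,L2] — begin 0,0,0
after L1 α=1/2: [50, 119, 125/2]
after L2 α=2/3: [46, 509/3, 409/6]
→ [46, 170, 68]

query (1,2) [L1,L2,L3] — begin 0,0,0
L1 α=1/2: [50, 119, 125/2]
L2 α=2/3: [46, 509/3, 409/6]
L3 α=1/3: [67, 1261/9, 901/9]
= [67, 140, 100]

query (0,1) [L1,L2,L3,L4] — begin 0,0,0
L1 α=2/5: [164/5, 404/5, 354/5]
L2 α=3/7: [1586/35, 4946/35, 1656/35]
L3 α=3/7: [12854/245, 38474/245, 8934/245]
L4 α=5/6: [125252/735, 220999/1470, 206159/1470]
→ [170, 150, 140]

query (0,0) [L1,L2,L3,L4] — begin 0,0,0
after L1 α=1/2: [60, 46, 122]
after L2 α=1/8: [239/4, 231/4, 537/4]
after L3 α=7/8: [2423/32, 6139/32, 4709/32]
after L4 α=1/5: [2687/40, 7051/40, 1217/8]
→ [67, 176, 152]

(0,2) stack=L1,L2,L3,L4,L5; from [0,0,0]:
L1 α=1/2: [159/2, 161/2, 105/2]
L2 α=1/2: [365/4, 561/4, 589/4]
L3 α=3/7: [131, 1248/7, 1042/7]
L4 α=4/7: [1333/7, 9792/49, 8670/49]
L5 α=5/6: [4429/21, 3592/49, 48605/294]
→ [211, 73, 165]

at x=1,y=0 over L1,L2,L3,L4,L6:
after L1 α=7/8: [1169/8, 217/4, 161/2]
after L2 α=1/2: [1729/16, 721/8, 445/4]
after L3 α=1/2: [5777/32, 2273/16, 1125/8]
after L4 α=1/3: [9265/48, 1091/8, 387/4]
after L6 α=1/4: [12993/64, 4305/32, 1593/16]
= [203, 135, 100]

query (1,1) [L1,L2,L3,L4,L6,L7] — begin 0,0,0
after L1 α=1/2: [60, 90, 21]
after L2 α=1/3: [176/3, 406/3, 152/3]
after L3 α=0: [176/3, 406/3, 152/3]
after L4 α=7/8: [5069/24, 2653/24, 1349/24]
after L6 α=1/7: [823/4, 3181/28, 1353/28]
after L7 α=1/2: [1447/8, 4469/56, 2277/56]
= [181, 80, 41]

(0,2) stack=L1,L2,L3,L4,L6,L8; from [0,0,0]:
after L1 α=1/2: [159/2, 161/2, 105/2]
after L2 α=1/2: [365/4, 561/4, 589/4]
after L3 α=3/7: [131, 1248/7, 1042/7]
after L4 α=4/7: [1333/7, 9792/49, 8670/49]
after L6 α=1/2: [1683/14, 21699/98, 8794/49]
after L8 α=3/4: [3111/56, 67269/392, 45103/196]
rounded: [56, 172, 230]


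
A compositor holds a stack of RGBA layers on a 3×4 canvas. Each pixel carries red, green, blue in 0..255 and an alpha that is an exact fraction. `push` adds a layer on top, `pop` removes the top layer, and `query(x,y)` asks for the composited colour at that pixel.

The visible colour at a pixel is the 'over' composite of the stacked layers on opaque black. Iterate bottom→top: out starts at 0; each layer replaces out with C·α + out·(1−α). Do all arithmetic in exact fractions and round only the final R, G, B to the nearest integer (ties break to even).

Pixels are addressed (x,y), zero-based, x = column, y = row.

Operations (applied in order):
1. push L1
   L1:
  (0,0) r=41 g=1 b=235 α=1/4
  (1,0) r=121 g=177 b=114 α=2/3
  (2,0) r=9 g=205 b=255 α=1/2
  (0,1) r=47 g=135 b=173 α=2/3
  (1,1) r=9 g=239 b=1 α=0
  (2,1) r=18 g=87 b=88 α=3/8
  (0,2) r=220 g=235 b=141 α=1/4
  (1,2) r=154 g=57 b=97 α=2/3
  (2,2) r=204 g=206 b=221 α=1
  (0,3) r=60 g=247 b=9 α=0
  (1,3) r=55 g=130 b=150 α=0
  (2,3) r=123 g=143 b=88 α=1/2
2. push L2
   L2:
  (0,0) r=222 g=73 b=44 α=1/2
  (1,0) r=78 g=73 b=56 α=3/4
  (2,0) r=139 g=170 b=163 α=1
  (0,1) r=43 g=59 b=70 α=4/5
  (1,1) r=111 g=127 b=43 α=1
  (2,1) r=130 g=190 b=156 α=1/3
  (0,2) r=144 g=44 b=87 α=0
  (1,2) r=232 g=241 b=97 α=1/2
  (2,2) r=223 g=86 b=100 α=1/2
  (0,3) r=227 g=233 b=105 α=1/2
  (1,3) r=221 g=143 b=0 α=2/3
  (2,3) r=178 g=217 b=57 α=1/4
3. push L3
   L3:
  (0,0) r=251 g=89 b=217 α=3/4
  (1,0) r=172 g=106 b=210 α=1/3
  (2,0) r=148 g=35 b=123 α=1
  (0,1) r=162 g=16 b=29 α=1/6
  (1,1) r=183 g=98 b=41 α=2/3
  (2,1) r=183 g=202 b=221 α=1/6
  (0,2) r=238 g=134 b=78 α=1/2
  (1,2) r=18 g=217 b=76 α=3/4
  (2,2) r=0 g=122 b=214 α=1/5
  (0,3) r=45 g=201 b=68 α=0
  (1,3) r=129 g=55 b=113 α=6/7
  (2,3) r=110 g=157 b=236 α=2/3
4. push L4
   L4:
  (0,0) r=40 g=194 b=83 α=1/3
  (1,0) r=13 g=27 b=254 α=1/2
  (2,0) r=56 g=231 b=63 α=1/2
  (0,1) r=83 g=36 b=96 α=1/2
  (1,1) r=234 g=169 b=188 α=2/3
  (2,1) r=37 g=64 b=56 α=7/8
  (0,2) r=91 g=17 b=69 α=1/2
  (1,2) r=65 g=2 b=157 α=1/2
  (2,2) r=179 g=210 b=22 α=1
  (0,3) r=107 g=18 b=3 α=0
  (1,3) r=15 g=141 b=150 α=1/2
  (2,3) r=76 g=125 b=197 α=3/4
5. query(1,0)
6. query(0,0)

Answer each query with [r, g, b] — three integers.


(1,0) stack=L1,L2,L3,L4; from [0,0,0]:
after L1 α=2/3: [242/3, 118, 76]
after L2 α=3/4: [236/3, 337/4, 61]
after L3 α=1/3: [988/9, 183/2, 332/3]
after L4 α=1/2: [1105/18, 237/4, 547/3]
= [61, 59, 182]

query (0,0) [L1,L2,L3,L4] — begin 0,0,0
L1 α=1/4: [41/4, 1/4, 235/4]
L2 α=1/2: [929/8, 293/8, 411/8]
L3 α=3/4: [6953/32, 2429/32, 5619/32]
L4 α=1/3: [2531/16, 5533/48, 6947/48]
= [158, 115, 145]


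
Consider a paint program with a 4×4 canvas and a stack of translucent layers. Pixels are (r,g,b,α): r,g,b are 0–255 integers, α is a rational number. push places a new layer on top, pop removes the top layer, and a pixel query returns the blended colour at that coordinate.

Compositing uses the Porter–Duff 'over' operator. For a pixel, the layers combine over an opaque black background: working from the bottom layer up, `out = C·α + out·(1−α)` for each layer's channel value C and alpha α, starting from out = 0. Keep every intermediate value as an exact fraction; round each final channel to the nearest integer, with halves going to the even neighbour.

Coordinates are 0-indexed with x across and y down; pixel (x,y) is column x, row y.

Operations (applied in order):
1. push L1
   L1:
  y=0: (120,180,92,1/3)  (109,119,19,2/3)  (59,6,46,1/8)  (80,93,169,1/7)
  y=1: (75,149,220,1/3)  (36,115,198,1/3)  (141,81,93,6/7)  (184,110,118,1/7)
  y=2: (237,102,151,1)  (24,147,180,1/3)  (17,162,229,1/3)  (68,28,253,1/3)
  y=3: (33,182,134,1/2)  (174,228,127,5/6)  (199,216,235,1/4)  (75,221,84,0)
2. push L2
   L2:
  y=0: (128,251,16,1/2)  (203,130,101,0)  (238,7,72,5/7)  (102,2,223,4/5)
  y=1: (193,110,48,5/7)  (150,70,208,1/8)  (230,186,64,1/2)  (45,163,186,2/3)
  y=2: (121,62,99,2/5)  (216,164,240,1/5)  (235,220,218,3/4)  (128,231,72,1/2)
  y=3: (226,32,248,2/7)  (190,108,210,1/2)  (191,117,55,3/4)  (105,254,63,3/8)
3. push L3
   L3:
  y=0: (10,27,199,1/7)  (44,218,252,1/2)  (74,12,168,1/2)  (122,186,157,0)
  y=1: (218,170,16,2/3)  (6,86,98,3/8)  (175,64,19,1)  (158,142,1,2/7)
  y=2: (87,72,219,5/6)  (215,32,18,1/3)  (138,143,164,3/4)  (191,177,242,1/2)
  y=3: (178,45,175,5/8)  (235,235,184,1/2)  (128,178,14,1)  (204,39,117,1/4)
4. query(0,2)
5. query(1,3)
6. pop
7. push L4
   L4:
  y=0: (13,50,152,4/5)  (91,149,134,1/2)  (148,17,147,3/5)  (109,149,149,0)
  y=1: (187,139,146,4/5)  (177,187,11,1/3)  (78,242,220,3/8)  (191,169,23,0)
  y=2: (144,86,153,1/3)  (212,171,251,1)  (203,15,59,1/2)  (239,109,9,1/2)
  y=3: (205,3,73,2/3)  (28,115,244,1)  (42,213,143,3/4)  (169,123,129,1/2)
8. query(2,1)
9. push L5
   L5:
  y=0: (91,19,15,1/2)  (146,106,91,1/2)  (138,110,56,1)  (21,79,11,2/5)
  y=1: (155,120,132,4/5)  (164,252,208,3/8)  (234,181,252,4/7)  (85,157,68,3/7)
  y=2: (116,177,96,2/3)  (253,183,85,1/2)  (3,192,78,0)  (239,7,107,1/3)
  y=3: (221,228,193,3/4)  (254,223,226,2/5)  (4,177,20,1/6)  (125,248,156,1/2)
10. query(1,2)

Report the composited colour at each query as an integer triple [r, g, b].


(0,2) stack=L1,L2,L3; from [0,0,0]:
+L1 (α=1) → [237, 102, 151]
+L2 (α=2/5) → [953/5, 86, 651/5]
+L3 (α=5/6) → [1564/15, 223/3, 1021/5]
→ [104, 74, 204]

at x=1,y=3 over L1,L2,L3:
L1 α=5/6: [145, 190, 635/6]
L2 α=1/2: [335/2, 149, 1895/12]
L3 α=1/2: [805/4, 192, 4103/24]
= [201, 192, 171]

query (2,1) [L1,L2,L4] — begin 0,0,0
after L1 α=6/7: [846/7, 486/7, 558/7]
after L2 α=1/2: [1228/7, 894/7, 503/7]
after L4 α=3/8: [3889/28, 1194/7, 7135/56]
= [139, 171, 127]

at x=1,y=2 over L1,L2,L4,L5:
L1 α=1/3: [8, 49, 60]
L2 α=1/5: [248/5, 72, 96]
L4 α=1: [212, 171, 251]
L5 α=1/2: [465/2, 177, 168]
→ [232, 177, 168]


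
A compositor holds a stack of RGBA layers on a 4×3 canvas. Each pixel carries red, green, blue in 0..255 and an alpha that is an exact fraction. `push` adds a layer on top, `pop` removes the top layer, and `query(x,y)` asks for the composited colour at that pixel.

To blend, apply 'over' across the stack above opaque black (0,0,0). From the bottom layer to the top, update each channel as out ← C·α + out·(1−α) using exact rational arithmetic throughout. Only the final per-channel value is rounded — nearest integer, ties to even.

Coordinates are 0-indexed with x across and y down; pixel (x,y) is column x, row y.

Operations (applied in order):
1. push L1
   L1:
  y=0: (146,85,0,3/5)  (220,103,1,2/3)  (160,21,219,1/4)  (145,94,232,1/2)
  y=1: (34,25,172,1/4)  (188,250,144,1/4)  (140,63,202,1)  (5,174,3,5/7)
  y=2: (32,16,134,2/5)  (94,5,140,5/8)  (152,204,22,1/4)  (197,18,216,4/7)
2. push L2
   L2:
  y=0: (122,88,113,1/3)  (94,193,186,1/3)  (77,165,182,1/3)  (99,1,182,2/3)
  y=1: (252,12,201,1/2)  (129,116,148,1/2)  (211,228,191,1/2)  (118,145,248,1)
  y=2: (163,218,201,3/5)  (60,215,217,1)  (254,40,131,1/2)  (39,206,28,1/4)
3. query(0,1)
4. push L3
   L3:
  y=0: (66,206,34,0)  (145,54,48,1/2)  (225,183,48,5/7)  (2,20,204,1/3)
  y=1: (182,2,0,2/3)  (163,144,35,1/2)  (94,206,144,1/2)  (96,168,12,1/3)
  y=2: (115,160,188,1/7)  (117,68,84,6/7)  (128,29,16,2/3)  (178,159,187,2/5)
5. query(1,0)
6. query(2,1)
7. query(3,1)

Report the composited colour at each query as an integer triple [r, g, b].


at x=0,y=1 over L1,L2:
after L1 α=1/4: [17/2, 25/4, 43]
after L2 α=1/2: [521/4, 73/8, 122]
→ [130, 9, 122]

(1,0) stack=L1,L2,L3; from [0,0,0]:
+L1 (α=2/3) → [440/3, 206/3, 2/3]
+L2 (α=1/3) → [1162/9, 991/9, 562/9]
+L3 (α=1/2) → [2467/18, 1477/18, 497/9]
rounded: [137, 82, 55]

query (2,1) [L1,L2,L3] — begin 0,0,0
after L1 α=1: [140, 63, 202]
after L2 α=1/2: [351/2, 291/2, 393/2]
after L3 α=1/2: [539/4, 703/4, 681/4]
→ [135, 176, 170]

at x=3,y=1 over L1,L2,L3:
+L1 (α=5/7) → [25/7, 870/7, 15/7]
+L2 (α=1) → [118, 145, 248]
+L3 (α=1/3) → [332/3, 458/3, 508/3]
→ [111, 153, 169]


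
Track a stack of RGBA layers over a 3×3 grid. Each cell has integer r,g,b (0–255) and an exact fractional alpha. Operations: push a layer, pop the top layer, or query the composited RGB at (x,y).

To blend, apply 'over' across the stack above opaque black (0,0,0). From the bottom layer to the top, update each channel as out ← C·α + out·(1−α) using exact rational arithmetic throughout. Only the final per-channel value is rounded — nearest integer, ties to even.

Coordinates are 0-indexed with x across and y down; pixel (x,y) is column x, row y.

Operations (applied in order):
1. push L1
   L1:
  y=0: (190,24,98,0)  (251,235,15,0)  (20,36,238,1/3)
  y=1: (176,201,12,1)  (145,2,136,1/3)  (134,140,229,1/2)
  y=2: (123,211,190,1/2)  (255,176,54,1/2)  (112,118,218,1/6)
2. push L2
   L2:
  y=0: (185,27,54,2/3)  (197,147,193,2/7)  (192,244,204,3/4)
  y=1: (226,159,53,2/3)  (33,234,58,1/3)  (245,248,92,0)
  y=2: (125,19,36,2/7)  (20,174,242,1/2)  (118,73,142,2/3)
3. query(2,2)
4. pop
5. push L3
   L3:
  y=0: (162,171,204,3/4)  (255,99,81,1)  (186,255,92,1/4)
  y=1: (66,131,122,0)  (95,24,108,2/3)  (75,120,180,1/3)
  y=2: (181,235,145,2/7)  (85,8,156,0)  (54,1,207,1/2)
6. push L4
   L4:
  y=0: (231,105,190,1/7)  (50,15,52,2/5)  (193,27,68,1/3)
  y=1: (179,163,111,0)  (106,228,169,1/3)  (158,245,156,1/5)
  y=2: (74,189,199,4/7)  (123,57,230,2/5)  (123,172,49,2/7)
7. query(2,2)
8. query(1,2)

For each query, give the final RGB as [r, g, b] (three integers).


query (2,2) [L1,L2] — begin 0,0,0
+L1 (α=1/6) → [56/3, 59/3, 109/3]
+L2 (α=2/3) → [764/9, 497/9, 961/9]
→ [85, 55, 107]

(2,2) stack=L1,L3,L4; from [0,0,0]:
after L1 α=1/6: [56/3, 59/3, 109/3]
after L3 α=1/2: [109/3, 31/3, 365/3]
after L4 α=2/7: [1283/21, 1187/21, 2119/21]
= [61, 57, 101]

(1,2) stack=L1,L3,L4; from [0,0,0]:
L1 α=1/2: [255/2, 88, 27]
L3 α=0: [255/2, 88, 27]
L4 α=2/5: [1257/10, 378/5, 541/5]
→ [126, 76, 108]


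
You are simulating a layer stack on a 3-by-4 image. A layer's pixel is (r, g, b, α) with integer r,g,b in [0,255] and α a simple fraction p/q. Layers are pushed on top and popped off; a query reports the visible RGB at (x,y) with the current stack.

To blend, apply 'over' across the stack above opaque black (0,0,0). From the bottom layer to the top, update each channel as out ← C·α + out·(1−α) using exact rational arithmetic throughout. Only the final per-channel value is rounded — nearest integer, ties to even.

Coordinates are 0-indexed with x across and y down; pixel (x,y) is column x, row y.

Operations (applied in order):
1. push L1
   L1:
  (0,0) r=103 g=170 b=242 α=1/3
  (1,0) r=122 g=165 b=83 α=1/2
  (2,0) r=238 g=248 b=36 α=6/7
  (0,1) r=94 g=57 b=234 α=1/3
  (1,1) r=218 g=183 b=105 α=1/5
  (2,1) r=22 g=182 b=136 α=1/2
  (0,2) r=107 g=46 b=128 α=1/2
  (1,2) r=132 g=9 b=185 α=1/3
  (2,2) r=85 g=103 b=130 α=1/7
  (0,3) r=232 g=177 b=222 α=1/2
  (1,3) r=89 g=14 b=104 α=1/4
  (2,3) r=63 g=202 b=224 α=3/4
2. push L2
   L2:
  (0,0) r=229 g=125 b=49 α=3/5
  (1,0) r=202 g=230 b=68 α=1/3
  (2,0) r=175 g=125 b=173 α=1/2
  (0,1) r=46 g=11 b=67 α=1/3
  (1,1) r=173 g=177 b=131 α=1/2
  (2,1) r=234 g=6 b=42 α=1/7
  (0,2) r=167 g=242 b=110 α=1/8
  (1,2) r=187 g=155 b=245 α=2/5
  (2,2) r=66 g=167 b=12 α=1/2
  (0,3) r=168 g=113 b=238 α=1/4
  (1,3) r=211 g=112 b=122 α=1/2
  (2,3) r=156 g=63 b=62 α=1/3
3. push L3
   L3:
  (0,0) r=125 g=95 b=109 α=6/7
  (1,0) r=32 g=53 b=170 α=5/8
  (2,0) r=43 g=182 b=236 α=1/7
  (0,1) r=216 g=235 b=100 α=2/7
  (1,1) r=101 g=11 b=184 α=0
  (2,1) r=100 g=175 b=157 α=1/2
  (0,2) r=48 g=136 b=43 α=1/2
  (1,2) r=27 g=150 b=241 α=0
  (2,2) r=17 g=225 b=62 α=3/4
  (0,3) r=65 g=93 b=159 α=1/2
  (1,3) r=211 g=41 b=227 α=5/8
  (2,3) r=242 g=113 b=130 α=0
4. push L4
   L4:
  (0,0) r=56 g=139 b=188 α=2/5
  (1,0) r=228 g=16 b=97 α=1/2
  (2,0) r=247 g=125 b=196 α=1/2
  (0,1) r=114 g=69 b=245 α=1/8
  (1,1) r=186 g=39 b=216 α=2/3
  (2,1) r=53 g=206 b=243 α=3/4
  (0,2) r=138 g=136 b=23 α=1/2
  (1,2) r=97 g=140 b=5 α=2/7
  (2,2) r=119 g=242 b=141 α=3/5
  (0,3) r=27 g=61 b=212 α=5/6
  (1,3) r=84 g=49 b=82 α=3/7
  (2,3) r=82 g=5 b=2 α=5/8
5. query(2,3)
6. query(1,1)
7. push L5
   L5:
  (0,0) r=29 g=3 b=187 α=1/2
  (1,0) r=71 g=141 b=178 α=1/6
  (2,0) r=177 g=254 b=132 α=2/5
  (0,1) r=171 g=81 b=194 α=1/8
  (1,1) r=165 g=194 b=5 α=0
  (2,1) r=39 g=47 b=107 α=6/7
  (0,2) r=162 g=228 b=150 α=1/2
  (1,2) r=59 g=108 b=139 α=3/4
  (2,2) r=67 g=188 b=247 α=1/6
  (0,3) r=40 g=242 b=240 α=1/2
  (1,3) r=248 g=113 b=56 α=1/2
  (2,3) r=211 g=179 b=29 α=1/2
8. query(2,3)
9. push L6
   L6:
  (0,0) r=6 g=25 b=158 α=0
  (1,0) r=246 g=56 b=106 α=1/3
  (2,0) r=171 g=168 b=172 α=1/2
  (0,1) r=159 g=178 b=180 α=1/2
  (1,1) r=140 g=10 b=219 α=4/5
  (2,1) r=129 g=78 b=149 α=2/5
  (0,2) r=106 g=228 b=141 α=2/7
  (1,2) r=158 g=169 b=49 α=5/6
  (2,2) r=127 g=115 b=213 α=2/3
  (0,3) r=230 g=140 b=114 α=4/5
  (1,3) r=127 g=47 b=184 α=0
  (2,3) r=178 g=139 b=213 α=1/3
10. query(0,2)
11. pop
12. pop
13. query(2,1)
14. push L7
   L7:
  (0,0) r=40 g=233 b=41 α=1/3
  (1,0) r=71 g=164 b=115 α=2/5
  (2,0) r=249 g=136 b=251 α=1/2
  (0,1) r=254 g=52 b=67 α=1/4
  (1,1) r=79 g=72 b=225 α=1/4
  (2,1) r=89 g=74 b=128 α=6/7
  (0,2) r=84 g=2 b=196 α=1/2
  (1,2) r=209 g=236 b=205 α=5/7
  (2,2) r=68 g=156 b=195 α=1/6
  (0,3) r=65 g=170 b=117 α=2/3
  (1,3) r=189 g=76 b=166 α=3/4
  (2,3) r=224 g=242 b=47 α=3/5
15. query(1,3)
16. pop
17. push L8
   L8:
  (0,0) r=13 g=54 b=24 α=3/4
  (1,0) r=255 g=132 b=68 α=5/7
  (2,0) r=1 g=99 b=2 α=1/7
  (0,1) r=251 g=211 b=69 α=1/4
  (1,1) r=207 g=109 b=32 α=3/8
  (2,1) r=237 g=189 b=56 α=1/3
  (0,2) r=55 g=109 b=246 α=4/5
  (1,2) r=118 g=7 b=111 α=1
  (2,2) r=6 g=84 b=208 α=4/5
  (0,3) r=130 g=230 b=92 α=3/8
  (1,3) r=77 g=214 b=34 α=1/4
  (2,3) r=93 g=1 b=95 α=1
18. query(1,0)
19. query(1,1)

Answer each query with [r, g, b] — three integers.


(2,3) stack=L1,L2,L3,L4; from [0,0,0]:
+L1 (α=3/4) → [189/4, 303/2, 168]
+L2 (α=1/3) → [167/2, 122, 398/3]
+L3 (α=0) → [167/2, 122, 398/3]
+L4 (α=5/8) → [1321/16, 391/8, 51]
→ [83, 49, 51]

(1,1) stack=L1,L2,L3,L4; from [0,0,0]:
after L1 α=1/5: [218/5, 183/5, 21]
after L2 α=1/2: [1083/10, 534/5, 76]
after L3 α=0: [1083/10, 534/5, 76]
after L4 α=2/3: [1601/10, 308/5, 508/3]
rounded: [160, 62, 169]

query (2,3) [L1,L2,L3,L4,L5] — begin 0,0,0
L1 α=3/4: [189/4, 303/2, 168]
L2 α=1/3: [167/2, 122, 398/3]
L3 α=0: [167/2, 122, 398/3]
L4 α=5/8: [1321/16, 391/8, 51]
L5 α=1/2: [4697/32, 1823/16, 40]
rounded: [147, 114, 40]

(0,2) stack=L1,L2,L3,L4,L5,L6; from [0,0,0]:
L1 α=1/2: [107/2, 23, 64]
L2 α=1/8: [1083/16, 403/8, 279/4]
L3 α=1/2: [1851/32, 1491/16, 451/8]
L4 α=1/2: [6267/64, 3667/32, 635/16]
L5 α=1/2: [16635/128, 10963/64, 3035/32]
L6 α=2/7: [110311/896, 83999/448, 3457/32]
→ [123, 187, 108]

(2,1) stack=L1,L2,L3,L4; from [0,0,0]:
+L1 (α=1/2) → [11, 91, 68]
+L2 (α=1/7) → [300/7, 552/7, 450/7]
+L3 (α=1/2) → [500/7, 1777/14, 1549/14]
+L4 (α=3/4) → [1613/28, 10429/56, 11755/56]
rounded: [58, 186, 210]

(1,3) stack=L1,L2,L3,L4,L7; from [0,0,0]:
L1 α=1/4: [89/4, 7/2, 26]
L2 α=1/2: [933/8, 231/4, 74]
L3 α=5/8: [11239/64, 1513/32, 1357/8]
L4 α=3/7: [15271/112, 2689/56, 1849/14]
L7 α=3/4: [78775/448, 15457/224, 8821/56]
→ [176, 69, 158]

(1,0) stack=L1,L2,L3,L4,L8; from [0,0,0]:
after L1 α=1/2: [61, 165/2, 83/2]
after L2 α=1/3: [108, 395/3, 151/3]
after L3 α=5/8: [121/2, 165/2, 1001/8]
after L4 α=1/2: [577/4, 197/4, 1777/16]
after L8 α=5/7: [3127/14, 1517/14, 4497/56]
rounded: [223, 108, 80]

at x=1,y=1 over L1,L2,L3,L4,L8:
after L1 α=1/5: [218/5, 183/5, 21]
after L2 α=1/2: [1083/10, 534/5, 76]
after L3 α=0: [1083/10, 534/5, 76]
after L4 α=2/3: [1601/10, 308/5, 508/3]
after L8 α=3/8: [2843/16, 635/8, 707/6]
rounded: [178, 79, 118]
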